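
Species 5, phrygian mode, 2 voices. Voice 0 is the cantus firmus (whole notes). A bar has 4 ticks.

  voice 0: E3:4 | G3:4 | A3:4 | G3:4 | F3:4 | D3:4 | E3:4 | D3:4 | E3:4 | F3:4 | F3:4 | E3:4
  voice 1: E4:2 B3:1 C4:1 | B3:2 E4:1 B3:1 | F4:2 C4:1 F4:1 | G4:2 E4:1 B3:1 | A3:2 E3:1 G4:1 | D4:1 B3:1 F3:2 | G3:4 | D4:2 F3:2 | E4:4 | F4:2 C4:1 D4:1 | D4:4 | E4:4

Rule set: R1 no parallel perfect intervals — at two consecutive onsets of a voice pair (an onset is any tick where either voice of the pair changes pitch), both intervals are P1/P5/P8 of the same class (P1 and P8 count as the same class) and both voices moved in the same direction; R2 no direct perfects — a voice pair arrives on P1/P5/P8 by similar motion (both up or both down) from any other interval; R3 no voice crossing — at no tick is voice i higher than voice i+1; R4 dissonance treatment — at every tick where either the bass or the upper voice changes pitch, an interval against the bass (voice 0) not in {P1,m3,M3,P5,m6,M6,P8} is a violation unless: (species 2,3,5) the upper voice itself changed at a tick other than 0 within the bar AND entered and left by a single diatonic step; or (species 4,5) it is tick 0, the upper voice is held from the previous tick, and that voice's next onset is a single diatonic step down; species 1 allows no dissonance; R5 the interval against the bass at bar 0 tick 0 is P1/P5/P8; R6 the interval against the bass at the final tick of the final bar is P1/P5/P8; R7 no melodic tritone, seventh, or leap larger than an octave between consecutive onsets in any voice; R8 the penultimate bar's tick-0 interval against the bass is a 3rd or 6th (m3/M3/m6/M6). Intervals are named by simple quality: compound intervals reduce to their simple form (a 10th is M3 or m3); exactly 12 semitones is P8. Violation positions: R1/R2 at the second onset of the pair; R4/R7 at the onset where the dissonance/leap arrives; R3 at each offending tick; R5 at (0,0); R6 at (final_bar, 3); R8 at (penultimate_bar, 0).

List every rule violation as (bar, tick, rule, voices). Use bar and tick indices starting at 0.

(2, 0, R7, (1,))
(4, 2, R3, (0, 1))
(4, 2, R4, (0, 1))
(4, 3, R4, (0, 1))
(4, 3, R7, (1,))
(5, 0, R2, (0, 1))
(5, 2, R7, (1,))
(8, 0, R2, (0, 1))
(8, 0, R7, (1,))
(9, 0, R1, (0, 1))

bar 0: v0=E3 v1=E4 downbeat P8
bar 1: v0=G3 v1=B3 downbeat M3
bar 2: v0=A3 v1=F4 downbeat m6
bar 3: v0=G3 v1=G4 downbeat P8
bar 4: v0=F3 v1=A3 downbeat M3
bar 5: v0=D3 v1=D4 downbeat P8
bar 6: v0=E3 v1=G3 downbeat m3
bar 7: v0=D3 v1=D4 downbeat P8
bar 8: v0=E3 v1=E4 downbeat P8
bar 9: v0=F3 v1=F4 downbeat P8
bar 10: v0=F3 v1=D4 downbeat M6
bar 11: v0=E3 v1=E4 downbeat P8
  -> R7 @ bar 2 tick 0 v(1,): B3->F4 leap 6st
  -> R3 @ bar 4 tick 2 v(0, 1): F3 above E3
  -> R4 @ bar 4 tick 2 v(0, 1): F3/E3 m2 untreated
  -> R4 @ bar 4 tick 3 v(0, 1): F3/G4 M2 untreated
  -> R7 @ bar 4 tick 3 v(1,): E3->G4 leap 15st
  -> R2 @ bar 5 tick 0 v(0, 1): F3/G4 M2 -> D3/D4 P8 similar
  -> R7 @ bar 5 tick 2 v(1,): B3->F3 leap 6st
  -> R2 @ bar 8 tick 0 v(0, 1): D3/F3 m3 -> E3/E4 P8 similar
  -> R7 @ bar 8 tick 0 v(1,): F3->E4 leap 11st
  -> R1 @ bar 9 tick 0 v(0, 1): E3/E4 P8 -> F3/F4 P8 similar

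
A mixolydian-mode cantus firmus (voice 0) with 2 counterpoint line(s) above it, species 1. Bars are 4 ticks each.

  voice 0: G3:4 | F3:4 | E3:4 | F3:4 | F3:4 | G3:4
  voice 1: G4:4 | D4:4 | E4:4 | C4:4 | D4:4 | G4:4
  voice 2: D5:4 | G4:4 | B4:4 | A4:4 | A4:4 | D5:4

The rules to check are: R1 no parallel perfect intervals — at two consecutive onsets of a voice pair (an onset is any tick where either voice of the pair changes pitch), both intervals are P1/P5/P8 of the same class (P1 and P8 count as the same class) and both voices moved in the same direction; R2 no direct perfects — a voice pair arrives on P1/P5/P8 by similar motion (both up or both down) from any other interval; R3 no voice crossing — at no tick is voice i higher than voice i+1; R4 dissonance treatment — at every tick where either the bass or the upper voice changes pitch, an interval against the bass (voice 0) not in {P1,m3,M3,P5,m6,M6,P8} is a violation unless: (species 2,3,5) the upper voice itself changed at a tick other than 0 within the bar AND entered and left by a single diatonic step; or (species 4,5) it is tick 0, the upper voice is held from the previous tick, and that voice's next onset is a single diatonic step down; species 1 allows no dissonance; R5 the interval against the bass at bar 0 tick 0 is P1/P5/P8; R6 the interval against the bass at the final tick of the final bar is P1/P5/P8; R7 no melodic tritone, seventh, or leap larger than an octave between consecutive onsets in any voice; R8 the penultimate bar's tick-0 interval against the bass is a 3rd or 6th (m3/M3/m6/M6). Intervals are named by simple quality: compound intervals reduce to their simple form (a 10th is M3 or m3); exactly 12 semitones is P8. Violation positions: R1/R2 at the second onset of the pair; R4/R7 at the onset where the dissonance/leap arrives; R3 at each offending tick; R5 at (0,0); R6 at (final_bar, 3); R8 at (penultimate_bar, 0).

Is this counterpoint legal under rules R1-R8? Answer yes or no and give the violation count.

bar 0: v0=G3 v1=G4 v2=D5 (P5)
bar 1: v0=F3 v1=D4 v2=G4 (M2)
bar 2: v0=E3 v1=E4 v2=B4 (P5)
bar 3: v0=F3 v1=C4 v2=A4 (M3)
bar 4: v0=F3 v1=D4 v2=A4 (M3)
bar 5: v0=G3 v1=G4 v2=D5 (P5)
  R4 @ bar1.0: F3/G4 M2 untreated
  R2 @ bar2.0: D4/G4 P4 -> E4/B4 P5 similar
  R1 @ bar5.0: D4/A4 P5 -> G4/D5 P5 similar
  R2 @ bar5.0: F3/D4 M6 -> G3/G4 P8 similar
  R2 @ bar5.0: F3/A4 M3 -> G3/D5 P5 similar

No (5 violations)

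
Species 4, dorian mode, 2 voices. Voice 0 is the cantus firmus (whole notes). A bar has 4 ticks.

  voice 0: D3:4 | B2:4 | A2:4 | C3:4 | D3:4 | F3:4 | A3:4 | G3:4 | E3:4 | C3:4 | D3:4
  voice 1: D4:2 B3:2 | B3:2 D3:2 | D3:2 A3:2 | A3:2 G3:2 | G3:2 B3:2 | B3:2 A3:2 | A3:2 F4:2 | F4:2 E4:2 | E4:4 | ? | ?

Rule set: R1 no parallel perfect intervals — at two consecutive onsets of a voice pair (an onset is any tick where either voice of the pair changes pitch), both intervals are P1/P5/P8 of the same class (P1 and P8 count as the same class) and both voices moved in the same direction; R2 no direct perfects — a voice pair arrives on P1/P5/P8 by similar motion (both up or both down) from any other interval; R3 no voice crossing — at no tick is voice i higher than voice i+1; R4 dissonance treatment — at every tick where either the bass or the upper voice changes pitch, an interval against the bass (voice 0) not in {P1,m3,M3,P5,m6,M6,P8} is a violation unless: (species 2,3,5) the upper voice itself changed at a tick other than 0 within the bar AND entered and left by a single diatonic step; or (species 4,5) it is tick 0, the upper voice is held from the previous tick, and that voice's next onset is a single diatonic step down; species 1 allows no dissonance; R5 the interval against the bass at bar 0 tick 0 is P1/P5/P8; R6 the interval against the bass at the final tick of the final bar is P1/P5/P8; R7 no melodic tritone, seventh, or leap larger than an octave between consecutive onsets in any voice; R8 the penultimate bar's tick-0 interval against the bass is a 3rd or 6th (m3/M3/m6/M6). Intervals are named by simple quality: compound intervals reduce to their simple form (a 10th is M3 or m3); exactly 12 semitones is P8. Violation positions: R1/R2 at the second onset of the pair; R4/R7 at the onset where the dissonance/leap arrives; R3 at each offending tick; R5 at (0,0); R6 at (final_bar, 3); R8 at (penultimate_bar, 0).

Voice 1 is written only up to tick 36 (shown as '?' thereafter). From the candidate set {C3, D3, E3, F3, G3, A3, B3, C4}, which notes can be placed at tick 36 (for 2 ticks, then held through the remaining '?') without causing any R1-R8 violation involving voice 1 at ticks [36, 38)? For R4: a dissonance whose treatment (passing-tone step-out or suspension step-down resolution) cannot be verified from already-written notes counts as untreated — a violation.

{A3, E3}

C3: violates R1,R7,R8
D3: violates R4,R7,R8
E3: legal
F3: violates R4,R7,R8
G3: violates R2,R8
A3: legal
B3: violates R4,R8
C4: violates R1,R8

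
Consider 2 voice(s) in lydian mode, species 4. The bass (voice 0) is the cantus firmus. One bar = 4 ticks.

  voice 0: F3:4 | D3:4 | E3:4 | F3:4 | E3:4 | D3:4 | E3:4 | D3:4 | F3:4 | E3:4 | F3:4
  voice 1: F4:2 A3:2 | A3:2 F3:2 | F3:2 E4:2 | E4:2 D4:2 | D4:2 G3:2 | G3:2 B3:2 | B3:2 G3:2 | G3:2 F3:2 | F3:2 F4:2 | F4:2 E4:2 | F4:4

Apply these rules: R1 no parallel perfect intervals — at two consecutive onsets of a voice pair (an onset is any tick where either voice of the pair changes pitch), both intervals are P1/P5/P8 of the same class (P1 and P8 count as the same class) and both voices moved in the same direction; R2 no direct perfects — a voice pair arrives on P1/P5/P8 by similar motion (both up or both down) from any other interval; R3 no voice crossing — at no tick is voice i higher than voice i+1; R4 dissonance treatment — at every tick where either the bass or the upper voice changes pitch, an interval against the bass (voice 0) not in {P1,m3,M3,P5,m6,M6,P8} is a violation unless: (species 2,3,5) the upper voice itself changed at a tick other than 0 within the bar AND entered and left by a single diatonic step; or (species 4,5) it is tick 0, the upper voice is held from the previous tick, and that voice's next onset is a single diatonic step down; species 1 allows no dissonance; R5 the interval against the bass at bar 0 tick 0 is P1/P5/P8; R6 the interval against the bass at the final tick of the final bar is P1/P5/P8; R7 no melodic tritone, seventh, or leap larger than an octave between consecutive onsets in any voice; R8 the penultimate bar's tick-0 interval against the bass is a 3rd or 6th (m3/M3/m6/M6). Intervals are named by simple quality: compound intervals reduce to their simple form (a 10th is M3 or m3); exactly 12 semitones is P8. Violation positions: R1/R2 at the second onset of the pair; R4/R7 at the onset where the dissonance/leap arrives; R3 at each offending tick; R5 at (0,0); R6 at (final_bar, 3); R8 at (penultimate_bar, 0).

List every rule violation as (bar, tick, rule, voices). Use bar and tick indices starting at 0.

bar 0: v0=F3 v1=F4 downbeat P8
bar 1: v0=D3 v1=A3 downbeat P5
bar 2: v0=E3 v1=F3 downbeat m2
bar 3: v0=F3 v1=E4 downbeat M7
bar 4: v0=E3 v1=D4 downbeat m7
bar 5: v0=D3 v1=G3 downbeat P4
bar 6: v0=E3 v1=B3 downbeat P5
bar 7: v0=D3 v1=G3 downbeat P4
bar 8: v0=F3 v1=F3 downbeat P1
bar 9: v0=E3 v1=F4 downbeat m2
bar 10: v0=F3 v1=F4 downbeat P8
  -> R4 @ bar 2 tick 0 v(0, 1): E3/F3 m2 untreated
  -> R7 @ bar 2 tick 2 v(1,): F3->E4 leap 11st
  -> R4 @ bar 4 tick 0 v(0, 1): E3/D4 m7 untreated
  -> R4 @ bar 5 tick 0 v(0, 1): D3/G3 P4 untreated
  -> R8 @ bar 9 tick 0 v(0, 1): penult m2 not 3rd/6th
  -> R1 @ bar 10 tick 0 v(0, 1): E3/E4 P8 -> F3/F4 P8 similar

(2, 0, R4, (0, 1))
(2, 2, R7, (1,))
(4, 0, R4, (0, 1))
(5, 0, R4, (0, 1))
(9, 0, R8, (0, 1))
(10, 0, R1, (0, 1))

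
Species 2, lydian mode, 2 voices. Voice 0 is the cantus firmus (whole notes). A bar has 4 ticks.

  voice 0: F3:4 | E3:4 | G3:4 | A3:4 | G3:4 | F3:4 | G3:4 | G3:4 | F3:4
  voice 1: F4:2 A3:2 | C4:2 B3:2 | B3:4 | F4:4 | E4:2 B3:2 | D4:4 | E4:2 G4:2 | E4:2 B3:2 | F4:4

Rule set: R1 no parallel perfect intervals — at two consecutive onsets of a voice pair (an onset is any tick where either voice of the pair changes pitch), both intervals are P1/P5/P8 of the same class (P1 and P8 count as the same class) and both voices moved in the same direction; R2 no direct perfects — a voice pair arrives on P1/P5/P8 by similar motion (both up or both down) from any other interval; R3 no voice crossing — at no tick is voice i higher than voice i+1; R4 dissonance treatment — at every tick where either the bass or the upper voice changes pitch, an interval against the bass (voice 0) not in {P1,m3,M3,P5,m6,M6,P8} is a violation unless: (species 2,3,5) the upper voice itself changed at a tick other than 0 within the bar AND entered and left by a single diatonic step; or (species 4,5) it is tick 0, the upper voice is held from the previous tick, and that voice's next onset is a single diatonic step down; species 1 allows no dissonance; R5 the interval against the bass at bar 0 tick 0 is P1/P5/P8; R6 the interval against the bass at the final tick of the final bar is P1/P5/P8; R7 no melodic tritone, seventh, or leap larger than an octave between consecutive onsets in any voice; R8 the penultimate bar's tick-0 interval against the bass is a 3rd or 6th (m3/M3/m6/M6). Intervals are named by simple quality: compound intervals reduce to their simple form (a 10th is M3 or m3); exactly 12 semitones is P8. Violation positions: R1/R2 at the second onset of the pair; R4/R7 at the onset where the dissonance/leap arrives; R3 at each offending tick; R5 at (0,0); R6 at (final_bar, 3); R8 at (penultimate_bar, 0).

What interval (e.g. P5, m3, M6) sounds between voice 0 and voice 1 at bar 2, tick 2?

voice 0=G3 voice 1=B3 -> M3

M3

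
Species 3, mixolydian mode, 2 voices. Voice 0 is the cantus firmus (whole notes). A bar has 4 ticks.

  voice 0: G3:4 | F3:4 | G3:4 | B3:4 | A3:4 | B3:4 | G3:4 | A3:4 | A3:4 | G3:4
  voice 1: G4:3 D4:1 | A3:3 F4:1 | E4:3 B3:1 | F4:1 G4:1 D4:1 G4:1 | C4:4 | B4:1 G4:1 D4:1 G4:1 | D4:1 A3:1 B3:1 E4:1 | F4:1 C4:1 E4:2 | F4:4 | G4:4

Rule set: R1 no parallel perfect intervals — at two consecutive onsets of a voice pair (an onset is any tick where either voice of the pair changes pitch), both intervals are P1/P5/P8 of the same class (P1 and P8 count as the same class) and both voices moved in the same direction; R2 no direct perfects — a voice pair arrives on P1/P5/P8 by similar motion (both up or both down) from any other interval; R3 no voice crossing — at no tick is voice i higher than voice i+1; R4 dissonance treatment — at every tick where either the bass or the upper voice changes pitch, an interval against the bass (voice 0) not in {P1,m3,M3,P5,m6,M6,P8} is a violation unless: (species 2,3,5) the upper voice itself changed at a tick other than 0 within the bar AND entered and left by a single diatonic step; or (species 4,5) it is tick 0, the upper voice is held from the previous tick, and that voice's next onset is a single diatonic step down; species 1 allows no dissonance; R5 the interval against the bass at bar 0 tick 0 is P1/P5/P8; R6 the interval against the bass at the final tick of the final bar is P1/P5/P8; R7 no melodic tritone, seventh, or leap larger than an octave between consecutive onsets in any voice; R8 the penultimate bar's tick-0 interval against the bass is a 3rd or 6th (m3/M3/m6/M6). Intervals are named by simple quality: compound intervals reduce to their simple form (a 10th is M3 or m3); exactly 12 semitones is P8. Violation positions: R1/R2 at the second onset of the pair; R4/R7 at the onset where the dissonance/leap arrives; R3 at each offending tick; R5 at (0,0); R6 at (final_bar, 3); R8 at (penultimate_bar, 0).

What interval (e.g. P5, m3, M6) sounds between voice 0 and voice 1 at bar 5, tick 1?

voice 0=B3 voice 1=G4 -> m6

m6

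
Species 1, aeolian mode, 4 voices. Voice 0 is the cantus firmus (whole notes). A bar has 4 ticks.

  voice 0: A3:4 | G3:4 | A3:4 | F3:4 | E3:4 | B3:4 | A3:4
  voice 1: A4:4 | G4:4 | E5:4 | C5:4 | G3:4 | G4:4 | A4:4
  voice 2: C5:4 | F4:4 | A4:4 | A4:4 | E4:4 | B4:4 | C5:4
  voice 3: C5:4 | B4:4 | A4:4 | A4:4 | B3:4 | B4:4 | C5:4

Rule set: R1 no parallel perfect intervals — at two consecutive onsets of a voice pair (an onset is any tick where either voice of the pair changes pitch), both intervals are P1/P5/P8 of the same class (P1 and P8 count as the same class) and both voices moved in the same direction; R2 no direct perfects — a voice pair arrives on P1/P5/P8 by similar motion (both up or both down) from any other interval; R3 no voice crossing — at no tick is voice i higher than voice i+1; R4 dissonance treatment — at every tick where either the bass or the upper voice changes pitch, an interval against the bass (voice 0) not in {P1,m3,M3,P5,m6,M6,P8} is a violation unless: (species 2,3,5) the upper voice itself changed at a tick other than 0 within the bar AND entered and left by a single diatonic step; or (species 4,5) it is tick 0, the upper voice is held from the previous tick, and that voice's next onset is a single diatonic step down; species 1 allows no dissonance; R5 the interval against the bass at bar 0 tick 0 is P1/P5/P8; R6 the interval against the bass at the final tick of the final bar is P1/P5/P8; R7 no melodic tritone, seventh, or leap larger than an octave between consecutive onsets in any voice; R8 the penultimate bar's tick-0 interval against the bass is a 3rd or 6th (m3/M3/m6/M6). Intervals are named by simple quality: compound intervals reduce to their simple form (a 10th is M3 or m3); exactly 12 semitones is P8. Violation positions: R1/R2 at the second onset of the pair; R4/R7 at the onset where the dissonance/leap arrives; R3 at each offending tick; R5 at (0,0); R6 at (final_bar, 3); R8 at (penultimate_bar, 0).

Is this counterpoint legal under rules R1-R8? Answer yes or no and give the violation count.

bar 0: v0=A3 v1=A4 v2=C5 v3=C5 (m3)
bar 1: v0=G3 v1=G4 v2=F4 v3=B4 (M3)
bar 2: v0=A3 v1=E5 v2=A4 v3=A4 (P8)
bar 3: v0=F3 v1=C5 v2=A4 v3=A4 (M3)
bar 4: v0=E3 v1=G3 v2=E4 v3=B3 (P5)
bar 5: v0=B3 v1=G4 v2=B4 v3=B4 (P8)
bar 6: v0=A3 v1=A4 v2=C5 v3=C5 (m3)
  R5 @ bar0.0: opens on m3
  R5 @ bar0.0: opens on m3
  R1 @ bar1.0: A3/A4 P8 -> G3/G4 P8 similar
  R3 @ bar1.0: G4 above F4
  R4 @ bar1.0: G3/F4 m7 untreated
  R3 @ bar1.1: G4 above F4
  R3 @ bar1.2: G4 above F4
  R3 @ bar1.3: G4 above F4
  R2 @ bar2.0: G3/G4 P8 -> A3/E5 P5 similar
  R2 @ bar2.0: G3/F4 m7 -> A3/A4 P8 similar
  R2 @ bar2.0: G4/F4 M2 -> E5/A4 P5 similar
  R3 @ bar2.0: E5 above A4
  R3 @ bar2.1: E5 above A4
  R3 @ bar2.2: E5 above A4
  R3 @ bar2.3: E5 above A4
  R1 @ bar3.0: A3/E5 P5 -> F3/C5 P5 similar
  R3 @ bar3.0: C5 above A4
  R3 @ bar3.1: C5 above A4
  R3 @ bar3.2: C5 above A4
  R3 @ bar3.3: C5 above A4
  R2 @ bar4.0: F3/A4 M3 -> E3/E4 P8 similar
  R2 @ bar4.0: F3/A4 M3 -> E3/B3 P5 similar
  R3 @ bar4.0: E4 above B3
  R7 @ bar4.0: C5->G3 leap 17st
  R7 @ bar4.0: A4->B3 leap 10st
  R3 @ bar4.1: E4 above B3
  R3 @ bar4.2: E4 above B3
  R3 @ bar4.3: E4 above B3
  R1 @ bar5.0: E3/E4 P8 -> B3/B4 P8 similar
  R2 @ bar5.0: E3/B3 P5 -> B3/B4 P8 similar
  R2 @ bar5.0: E4/B3 P4 -> B4/B4 P1 similar
  R8 @ bar5.0: penult P8 not 3rd/6th
  R8 @ bar5.0: penult P8 not 3rd/6th
  R1 @ bar6.0: B4/B4 P1 -> C5/C5 P1 similar
  R6 @ bar6.3: closes on m3
  R6 @ bar6.3: closes on m3

No (36 violations)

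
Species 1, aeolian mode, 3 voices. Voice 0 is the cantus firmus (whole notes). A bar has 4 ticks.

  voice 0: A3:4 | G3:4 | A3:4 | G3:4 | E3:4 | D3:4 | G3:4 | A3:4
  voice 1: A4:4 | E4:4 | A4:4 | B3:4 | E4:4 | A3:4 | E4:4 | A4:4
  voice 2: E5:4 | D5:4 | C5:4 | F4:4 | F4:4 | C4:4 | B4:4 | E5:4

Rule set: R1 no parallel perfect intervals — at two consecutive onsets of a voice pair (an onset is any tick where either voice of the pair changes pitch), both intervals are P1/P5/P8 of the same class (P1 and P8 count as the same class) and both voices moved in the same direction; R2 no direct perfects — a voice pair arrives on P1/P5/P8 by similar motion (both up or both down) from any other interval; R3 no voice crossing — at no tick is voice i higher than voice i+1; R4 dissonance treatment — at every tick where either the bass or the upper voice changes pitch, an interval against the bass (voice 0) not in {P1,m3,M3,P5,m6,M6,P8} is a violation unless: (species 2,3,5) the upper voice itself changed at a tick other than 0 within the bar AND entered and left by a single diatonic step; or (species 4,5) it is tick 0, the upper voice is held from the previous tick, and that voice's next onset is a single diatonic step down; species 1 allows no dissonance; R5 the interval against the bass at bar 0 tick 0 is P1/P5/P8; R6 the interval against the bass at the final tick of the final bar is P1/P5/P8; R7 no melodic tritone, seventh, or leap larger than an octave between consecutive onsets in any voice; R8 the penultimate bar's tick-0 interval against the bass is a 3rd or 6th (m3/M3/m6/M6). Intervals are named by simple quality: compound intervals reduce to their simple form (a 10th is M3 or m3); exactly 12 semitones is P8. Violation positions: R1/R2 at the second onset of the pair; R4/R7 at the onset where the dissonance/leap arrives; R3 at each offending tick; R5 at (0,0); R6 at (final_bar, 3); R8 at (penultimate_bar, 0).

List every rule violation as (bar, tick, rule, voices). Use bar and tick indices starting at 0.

bar 0: v0=A3 v1=A4 v2=E5 downbeat P5
bar 1: v0=G3 v1=E4 v2=D5 downbeat P5
bar 2: v0=A3 v1=A4 v2=C5 downbeat m3
bar 3: v0=G3 v1=B3 v2=F4 downbeat m7
bar 4: v0=E3 v1=E4 v2=F4 downbeat m2
bar 5: v0=D3 v1=A3 v2=C4 downbeat m7
bar 6: v0=G3 v1=E4 v2=B4 downbeat M3
bar 7: v0=A3 v1=A4 v2=E5 downbeat P5
  -> R1 @ bar 1 tick 0 v(0, 2): A3/E5 P5 -> G3/D5 P5 similar
  -> R2 @ bar 2 tick 0 v(0, 1): G3/E4 M6 -> A3/A4 P8 similar
  -> R4 @ bar 3 tick 0 v(0, 2): G3/F4 m7 untreated
  -> R7 @ bar 3 tick 0 v(1,): A4->B3 leap 10st
  -> R4 @ bar 4 tick 0 v(0, 2): E3/F4 m2 untreated
  -> R2 @ bar 5 tick 0 v(0, 1): E3/E4 P8 -> D3/A3 P5 similar
  -> R4 @ bar 5 tick 0 v(0, 2): D3/C4 m7 untreated
  -> R2 @ bar 6 tick 0 v(1, 2): A3/C4 m3 -> E4/B4 P5 similar
  -> R7 @ bar 6 tick 0 v(2,): C4->B4 leap 11st
  -> R1 @ bar 7 tick 0 v(1, 2): E4/B4 P5 -> A4/E5 P5 similar
  -> R2 @ bar 7 tick 0 v(0, 1): G3/E4 M6 -> A3/A4 P8 similar
  -> R2 @ bar 7 tick 0 v(0, 2): G3/B4 M3 -> A3/E5 P5 similar

(1, 0, R1, (0, 2))
(2, 0, R2, (0, 1))
(3, 0, R4, (0, 2))
(3, 0, R7, (1,))
(4, 0, R4, (0, 2))
(5, 0, R2, (0, 1))
(5, 0, R4, (0, 2))
(6, 0, R2, (1, 2))
(6, 0, R7, (2,))
(7, 0, R1, (1, 2))
(7, 0, R2, (0, 1))
(7, 0, R2, (0, 2))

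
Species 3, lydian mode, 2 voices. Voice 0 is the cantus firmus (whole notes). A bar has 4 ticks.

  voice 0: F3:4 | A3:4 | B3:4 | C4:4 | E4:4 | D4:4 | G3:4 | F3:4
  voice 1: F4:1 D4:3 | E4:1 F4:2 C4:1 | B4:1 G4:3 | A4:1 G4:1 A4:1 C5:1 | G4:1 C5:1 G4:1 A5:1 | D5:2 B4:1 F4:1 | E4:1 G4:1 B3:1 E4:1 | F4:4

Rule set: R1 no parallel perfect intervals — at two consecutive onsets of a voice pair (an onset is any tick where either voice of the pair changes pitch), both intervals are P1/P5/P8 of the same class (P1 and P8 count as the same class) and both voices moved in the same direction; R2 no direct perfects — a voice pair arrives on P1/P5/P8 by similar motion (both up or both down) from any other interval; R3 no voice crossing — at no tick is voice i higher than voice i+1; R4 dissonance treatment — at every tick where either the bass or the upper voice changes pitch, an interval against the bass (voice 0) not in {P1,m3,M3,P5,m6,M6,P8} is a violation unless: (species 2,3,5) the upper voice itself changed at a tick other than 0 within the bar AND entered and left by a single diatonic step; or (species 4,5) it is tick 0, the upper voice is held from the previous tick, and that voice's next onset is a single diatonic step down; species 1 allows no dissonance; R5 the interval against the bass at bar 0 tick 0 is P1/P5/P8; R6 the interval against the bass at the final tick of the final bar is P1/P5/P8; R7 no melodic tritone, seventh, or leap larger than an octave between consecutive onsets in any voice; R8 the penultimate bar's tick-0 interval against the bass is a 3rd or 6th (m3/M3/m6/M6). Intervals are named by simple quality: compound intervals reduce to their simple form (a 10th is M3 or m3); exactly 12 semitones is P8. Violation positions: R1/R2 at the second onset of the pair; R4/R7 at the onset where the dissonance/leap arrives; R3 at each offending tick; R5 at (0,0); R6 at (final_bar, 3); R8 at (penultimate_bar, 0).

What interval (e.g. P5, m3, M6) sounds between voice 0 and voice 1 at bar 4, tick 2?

voice 0=E4 voice 1=G4 -> m3

m3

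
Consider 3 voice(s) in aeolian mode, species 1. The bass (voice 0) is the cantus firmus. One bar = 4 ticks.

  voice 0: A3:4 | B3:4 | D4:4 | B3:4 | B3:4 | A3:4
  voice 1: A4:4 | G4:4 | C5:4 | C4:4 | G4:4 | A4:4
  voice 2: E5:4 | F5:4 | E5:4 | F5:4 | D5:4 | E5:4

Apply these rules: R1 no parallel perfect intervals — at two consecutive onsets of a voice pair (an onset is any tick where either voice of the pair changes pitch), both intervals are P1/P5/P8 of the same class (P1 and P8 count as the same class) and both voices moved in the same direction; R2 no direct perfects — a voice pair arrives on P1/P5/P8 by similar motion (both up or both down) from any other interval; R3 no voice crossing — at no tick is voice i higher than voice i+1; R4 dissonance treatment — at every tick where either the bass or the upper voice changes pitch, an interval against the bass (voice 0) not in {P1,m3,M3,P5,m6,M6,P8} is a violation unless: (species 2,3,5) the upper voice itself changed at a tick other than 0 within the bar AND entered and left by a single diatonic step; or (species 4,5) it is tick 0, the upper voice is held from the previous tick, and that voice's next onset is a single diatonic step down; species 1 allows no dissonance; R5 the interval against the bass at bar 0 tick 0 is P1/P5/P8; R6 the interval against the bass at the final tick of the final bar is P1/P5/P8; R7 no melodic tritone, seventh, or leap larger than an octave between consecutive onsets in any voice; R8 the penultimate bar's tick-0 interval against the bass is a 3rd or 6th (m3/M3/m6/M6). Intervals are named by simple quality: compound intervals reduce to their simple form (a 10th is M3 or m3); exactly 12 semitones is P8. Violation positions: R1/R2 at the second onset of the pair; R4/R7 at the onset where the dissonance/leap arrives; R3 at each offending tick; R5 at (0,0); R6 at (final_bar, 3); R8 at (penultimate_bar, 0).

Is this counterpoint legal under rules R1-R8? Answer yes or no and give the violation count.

bar 0: v0=A3 v1=A4 v2=E5 (P5)
bar 1: v0=B3 v1=G4 v2=F5 (TT)
bar 2: v0=D4 v1=C5 v2=E5 (M2)
bar 3: v0=B3 v1=C4 v2=F5 (TT)
bar 4: v0=B3 v1=G4 v2=D5 (m3)
bar 5: v0=A3 v1=A4 v2=E5 (P5)
  R4 @ bar1.0: B3/F5 TT untreated
  R4 @ bar2.0: D4/C5 m7 untreated
  R4 @ bar2.0: D4/E5 M2 untreated
  R4 @ bar3.0: B3/C4 m2 untreated
  R4 @ bar3.0: B3/F5 TT untreated
  R1 @ bar5.0: G4/D5 P5 -> A4/E5 P5 similar

No (6 violations)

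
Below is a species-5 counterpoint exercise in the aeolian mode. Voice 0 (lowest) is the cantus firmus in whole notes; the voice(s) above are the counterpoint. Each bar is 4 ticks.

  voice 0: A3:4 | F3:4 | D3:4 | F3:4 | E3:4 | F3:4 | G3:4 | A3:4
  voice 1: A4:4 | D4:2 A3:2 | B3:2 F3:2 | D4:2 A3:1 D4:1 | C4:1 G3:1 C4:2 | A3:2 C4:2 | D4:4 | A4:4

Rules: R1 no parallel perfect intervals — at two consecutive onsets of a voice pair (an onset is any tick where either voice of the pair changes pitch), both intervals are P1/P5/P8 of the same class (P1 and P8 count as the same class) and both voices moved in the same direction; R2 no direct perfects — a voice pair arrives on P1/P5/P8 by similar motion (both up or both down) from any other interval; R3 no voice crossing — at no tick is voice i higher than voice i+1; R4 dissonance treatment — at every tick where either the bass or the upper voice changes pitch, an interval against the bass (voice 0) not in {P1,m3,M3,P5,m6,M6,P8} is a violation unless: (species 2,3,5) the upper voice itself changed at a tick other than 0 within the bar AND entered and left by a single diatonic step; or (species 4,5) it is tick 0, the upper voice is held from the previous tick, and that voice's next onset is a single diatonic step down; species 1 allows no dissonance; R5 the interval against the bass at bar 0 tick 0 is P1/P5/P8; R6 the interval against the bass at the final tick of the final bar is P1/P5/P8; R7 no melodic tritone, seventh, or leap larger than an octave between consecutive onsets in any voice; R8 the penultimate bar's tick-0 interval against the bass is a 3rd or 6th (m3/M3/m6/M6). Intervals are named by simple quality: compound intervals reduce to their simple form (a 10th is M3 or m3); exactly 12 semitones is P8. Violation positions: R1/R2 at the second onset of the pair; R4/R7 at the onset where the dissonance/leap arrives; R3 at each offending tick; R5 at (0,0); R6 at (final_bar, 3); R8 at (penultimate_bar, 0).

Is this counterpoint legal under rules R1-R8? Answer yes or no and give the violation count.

bar 0: v0=A3 v1=A4 (P8)
bar 1: v0=F3 v1=D4 (M6)
bar 2: v0=D3 v1=B3 (M6)
bar 3: v0=F3 v1=D4 (M6)
bar 4: v0=E3 v1=C4 (m6)
bar 5: v0=F3 v1=A3 (M3)
bar 6: v0=G3 v1=D4 (P5)
bar 7: v0=A3 v1=A4 (P8)
  R7 @ bar2.2: B3->F3 leap 6st
  R1 @ bar6.0: F3/C4 P5 -> G3/D4 P5 similar
  R8 @ bar6.0: penult P5 not 3rd/6th
  R2 @ bar7.0: G3/D4 P5 -> A3/A4 P8 similar

No (4 violations)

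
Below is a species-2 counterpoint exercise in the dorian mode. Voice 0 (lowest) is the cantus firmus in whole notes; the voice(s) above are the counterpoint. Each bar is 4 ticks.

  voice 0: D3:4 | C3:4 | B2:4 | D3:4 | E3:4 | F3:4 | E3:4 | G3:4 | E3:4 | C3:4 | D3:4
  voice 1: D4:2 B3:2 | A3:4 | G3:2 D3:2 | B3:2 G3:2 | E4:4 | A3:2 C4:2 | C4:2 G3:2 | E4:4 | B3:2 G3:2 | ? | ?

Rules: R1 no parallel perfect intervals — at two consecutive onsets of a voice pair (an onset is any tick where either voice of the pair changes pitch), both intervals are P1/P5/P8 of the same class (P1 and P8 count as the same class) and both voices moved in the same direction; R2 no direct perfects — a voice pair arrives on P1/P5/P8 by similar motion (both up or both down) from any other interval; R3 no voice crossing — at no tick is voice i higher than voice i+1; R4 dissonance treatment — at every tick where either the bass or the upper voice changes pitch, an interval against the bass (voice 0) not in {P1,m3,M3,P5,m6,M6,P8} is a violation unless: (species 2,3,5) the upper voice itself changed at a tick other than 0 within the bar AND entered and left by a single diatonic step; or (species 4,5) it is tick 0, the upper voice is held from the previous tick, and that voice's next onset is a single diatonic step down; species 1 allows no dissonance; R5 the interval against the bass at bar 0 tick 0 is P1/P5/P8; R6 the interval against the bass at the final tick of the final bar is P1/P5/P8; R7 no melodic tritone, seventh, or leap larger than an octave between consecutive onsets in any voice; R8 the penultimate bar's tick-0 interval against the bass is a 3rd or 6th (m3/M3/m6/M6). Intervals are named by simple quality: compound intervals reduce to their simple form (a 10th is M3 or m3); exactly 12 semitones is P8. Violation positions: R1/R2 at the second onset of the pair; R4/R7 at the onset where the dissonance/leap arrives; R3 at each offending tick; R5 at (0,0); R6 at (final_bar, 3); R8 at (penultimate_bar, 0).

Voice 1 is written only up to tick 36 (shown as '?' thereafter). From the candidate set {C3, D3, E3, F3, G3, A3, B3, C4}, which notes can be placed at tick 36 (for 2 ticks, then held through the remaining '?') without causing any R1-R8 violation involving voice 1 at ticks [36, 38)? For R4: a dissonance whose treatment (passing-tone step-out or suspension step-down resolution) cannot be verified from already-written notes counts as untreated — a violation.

{A3, E3}

C3: violates R2,R8
D3: violates R4,R8
E3: legal
F3: violates R4,R8
G3: violates R8
A3: legal
B3: violates R4,R8
C4: violates R8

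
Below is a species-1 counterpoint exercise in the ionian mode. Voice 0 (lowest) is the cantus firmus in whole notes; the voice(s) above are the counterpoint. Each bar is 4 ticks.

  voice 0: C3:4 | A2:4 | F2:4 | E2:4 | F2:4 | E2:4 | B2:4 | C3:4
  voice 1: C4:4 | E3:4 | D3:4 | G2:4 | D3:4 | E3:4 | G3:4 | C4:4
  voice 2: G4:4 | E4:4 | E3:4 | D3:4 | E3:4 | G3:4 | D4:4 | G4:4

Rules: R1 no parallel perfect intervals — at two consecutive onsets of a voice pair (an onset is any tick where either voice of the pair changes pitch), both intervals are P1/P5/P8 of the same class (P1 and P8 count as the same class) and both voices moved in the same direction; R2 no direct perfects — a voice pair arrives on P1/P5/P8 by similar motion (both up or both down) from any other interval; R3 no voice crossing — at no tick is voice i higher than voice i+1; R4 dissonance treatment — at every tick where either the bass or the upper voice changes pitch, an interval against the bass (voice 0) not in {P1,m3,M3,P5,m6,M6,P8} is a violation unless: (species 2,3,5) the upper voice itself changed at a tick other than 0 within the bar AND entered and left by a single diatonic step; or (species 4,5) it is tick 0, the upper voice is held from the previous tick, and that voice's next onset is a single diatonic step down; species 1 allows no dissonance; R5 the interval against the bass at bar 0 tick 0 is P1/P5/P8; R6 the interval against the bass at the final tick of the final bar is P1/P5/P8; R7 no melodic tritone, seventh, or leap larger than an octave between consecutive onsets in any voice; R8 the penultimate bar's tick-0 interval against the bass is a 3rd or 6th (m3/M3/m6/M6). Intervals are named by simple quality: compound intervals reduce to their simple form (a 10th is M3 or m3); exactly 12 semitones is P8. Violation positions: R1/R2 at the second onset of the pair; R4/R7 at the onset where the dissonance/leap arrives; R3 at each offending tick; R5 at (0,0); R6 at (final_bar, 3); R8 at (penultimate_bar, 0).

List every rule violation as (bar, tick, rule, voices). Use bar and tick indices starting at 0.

bar 0: v0=C3 v1=C4 v2=G4 downbeat P5
bar 1: v0=A2 v1=E3 v2=E4 downbeat P5
bar 2: v0=F2 v1=D3 v2=E3 downbeat M7
bar 3: v0=E2 v1=G2 v2=D3 downbeat m7
bar 4: v0=F2 v1=D3 v2=E3 downbeat M7
bar 5: v0=E2 v1=E3 v2=G3 downbeat m3
bar 6: v0=B2 v1=G3 v2=D4 downbeat m3
bar 7: v0=C3 v1=C4 v2=G4 downbeat P5
  -> R1 @ bar 1 tick 0 v(0, 2): C3/G4 P5 -> A2/E4 P5 similar
  -> R2 @ bar 1 tick 0 v(0, 1): C3/C4 P8 -> A2/E3 P5 similar
  -> R2 @ bar 1 tick 0 v(1, 2): C4/G4 P5 -> E3/E4 P8 similar
  -> R4 @ bar 2 tick 0 v(0, 2): F2/E3 M7 untreated
  -> R2 @ bar 3 tick 0 v(1, 2): D3/E3 M2 -> G2/D3 P5 similar
  -> R4 @ bar 3 tick 0 v(0, 2): E2/D3 m7 untreated
  -> R4 @ bar 4 tick 0 v(0, 2): F2/E3 M7 untreated
  -> R2 @ bar 6 tick 0 v(1, 2): E3/G3 m3 -> G3/D4 P5 similar
  -> R1 @ bar 7 tick 0 v(1, 2): G3/D4 P5 -> C4/G4 P5 similar
  -> R2 @ bar 7 tick 0 v(0, 1): B2/G3 m6 -> C3/C4 P8 similar
  -> R2 @ bar 7 tick 0 v(0, 2): B2/D4 m3 -> C3/G4 P5 similar

(1, 0, R1, (0, 2))
(1, 0, R2, (0, 1))
(1, 0, R2, (1, 2))
(2, 0, R4, (0, 2))
(3, 0, R2, (1, 2))
(3, 0, R4, (0, 2))
(4, 0, R4, (0, 2))
(6, 0, R2, (1, 2))
(7, 0, R1, (1, 2))
(7, 0, R2, (0, 1))
(7, 0, R2, (0, 2))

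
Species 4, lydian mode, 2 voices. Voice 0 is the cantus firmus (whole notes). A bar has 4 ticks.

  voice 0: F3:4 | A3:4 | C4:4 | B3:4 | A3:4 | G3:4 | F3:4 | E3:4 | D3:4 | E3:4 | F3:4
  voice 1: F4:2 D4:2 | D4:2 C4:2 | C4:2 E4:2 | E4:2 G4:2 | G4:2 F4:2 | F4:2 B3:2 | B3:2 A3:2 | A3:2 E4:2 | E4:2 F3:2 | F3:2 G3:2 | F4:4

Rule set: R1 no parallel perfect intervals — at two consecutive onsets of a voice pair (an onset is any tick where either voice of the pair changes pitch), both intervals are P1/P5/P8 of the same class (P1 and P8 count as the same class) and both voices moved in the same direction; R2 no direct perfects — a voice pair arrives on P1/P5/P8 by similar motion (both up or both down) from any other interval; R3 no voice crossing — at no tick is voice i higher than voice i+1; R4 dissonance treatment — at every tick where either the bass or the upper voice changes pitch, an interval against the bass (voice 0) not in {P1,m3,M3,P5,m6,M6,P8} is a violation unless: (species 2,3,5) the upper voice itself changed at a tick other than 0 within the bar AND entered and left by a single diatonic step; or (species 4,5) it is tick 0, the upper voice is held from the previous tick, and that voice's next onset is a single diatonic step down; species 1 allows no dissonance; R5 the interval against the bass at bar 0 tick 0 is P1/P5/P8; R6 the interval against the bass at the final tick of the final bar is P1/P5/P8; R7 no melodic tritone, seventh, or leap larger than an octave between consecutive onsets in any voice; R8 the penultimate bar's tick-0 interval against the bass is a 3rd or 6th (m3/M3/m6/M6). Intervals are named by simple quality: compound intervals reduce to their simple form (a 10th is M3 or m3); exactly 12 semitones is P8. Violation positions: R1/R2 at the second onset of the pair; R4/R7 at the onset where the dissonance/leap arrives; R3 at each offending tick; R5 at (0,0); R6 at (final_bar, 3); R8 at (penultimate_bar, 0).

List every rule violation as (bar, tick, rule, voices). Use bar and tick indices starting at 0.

bar 0: v0=F3 v1=F4 downbeat P8
bar 1: v0=A3 v1=D4 downbeat P4
bar 2: v0=C4 v1=C4 downbeat P1
bar 3: v0=B3 v1=E4 downbeat P4
bar 4: v0=A3 v1=G4 downbeat m7
bar 5: v0=G3 v1=F4 downbeat m7
bar 6: v0=F3 v1=B3 downbeat TT
bar 7: v0=E3 v1=A3 downbeat P4
bar 8: v0=D3 v1=E4 downbeat M2
bar 9: v0=E3 v1=F3 downbeat m2
bar 10: v0=F3 v1=F4 downbeat P8
  -> R4 @ bar 3 tick 0 v(0, 1): B3/E4 P4 untreated
  -> R4 @ bar 5 tick 0 v(0, 1): G3/F4 m7 untreated
  -> R7 @ bar 5 tick 2 v(1,): F4->B3 leap 6st
  -> R4 @ bar 7 tick 0 v(0, 1): E3/A3 P4 untreated
  -> R4 @ bar 8 tick 0 v(0, 1): D3/E4 M2 untreated
  -> R7 @ bar 8 tick 2 v(1,): E4->F3 leap 11st
  -> R4 @ bar 9 tick 0 v(0, 1): E3/F3 m2 untreated
  -> R8 @ bar 9 tick 0 v(0, 1): penult m2 not 3rd/6th
  -> R2 @ bar 10 tick 0 v(0, 1): E3/G3 m3 -> F3/F4 P8 similar
  -> R7 @ bar 10 tick 0 v(1,): G3->F4 leap 10st

(3, 0, R4, (0, 1))
(5, 0, R4, (0, 1))
(5, 2, R7, (1,))
(7, 0, R4, (0, 1))
(8, 0, R4, (0, 1))
(8, 2, R7, (1,))
(9, 0, R4, (0, 1))
(9, 0, R8, (0, 1))
(10, 0, R2, (0, 1))
(10, 0, R7, (1,))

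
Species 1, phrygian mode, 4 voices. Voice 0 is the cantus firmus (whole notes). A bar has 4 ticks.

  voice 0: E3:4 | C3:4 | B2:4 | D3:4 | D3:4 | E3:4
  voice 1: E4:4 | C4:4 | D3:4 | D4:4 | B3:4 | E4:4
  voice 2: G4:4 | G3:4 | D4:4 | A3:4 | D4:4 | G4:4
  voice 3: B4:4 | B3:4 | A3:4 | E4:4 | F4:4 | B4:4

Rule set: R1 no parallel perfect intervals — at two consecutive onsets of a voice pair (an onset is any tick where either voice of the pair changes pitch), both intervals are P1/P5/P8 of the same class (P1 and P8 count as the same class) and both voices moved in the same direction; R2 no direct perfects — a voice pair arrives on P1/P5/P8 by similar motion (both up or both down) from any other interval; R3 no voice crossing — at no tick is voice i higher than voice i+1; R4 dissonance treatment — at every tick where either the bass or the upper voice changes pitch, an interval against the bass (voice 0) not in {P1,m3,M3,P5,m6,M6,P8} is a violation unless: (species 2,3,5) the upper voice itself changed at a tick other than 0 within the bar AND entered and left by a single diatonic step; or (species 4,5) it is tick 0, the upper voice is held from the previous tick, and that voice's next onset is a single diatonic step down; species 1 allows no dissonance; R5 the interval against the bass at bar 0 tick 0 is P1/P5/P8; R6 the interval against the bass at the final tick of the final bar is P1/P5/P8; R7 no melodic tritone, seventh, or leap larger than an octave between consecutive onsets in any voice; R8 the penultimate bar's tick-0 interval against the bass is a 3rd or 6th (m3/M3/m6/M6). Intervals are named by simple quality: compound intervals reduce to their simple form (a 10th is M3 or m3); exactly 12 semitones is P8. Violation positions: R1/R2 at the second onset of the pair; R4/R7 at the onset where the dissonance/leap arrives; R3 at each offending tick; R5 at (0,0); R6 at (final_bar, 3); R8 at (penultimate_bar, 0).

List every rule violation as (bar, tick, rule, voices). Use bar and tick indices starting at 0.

(0, 0, R5, (0, 2))
(1, 0, R1, (0, 1))
(1, 0, R2, (0, 2))
(1, 0, R3, (1, 2))
(1, 0, R4, (0, 3))
(1, 1, R3, (1, 2))
(1, 2, R3, (1, 2))
(1, 3, R3, (1, 2))
(2, 0, R2, (1, 3))
(2, 0, R3, (2, 3))
(2, 0, R4, (0, 3))
(2, 0, R7, (1,))
(2, 1, R3, (2, 3))
(2, 2, R3, (2, 3))
(2, 3, R3, (2, 3))
(3, 0, R2, (0, 1))
(3, 0, R3, (1, 2))
(3, 0, R4, (0, 3))
(3, 1, R3, (1, 2))
(3, 2, R3, (1, 2))
(3, 3, R3, (1, 2))
(4, 0, R8, (0, 2))
(5, 0, R2, (0, 1))
(5, 0, R2, (0, 3))
(5, 0, R2, (1, 3))
(5, 0, R7, (3,))
(5, 3, R6, (0, 2))

bar 0: v0=E3 v1=E4 v2=G4 v3=B4 downbeat P5
bar 1: v0=C3 v1=C4 v2=G3 v3=B3 downbeat M7
bar 2: v0=B2 v1=D3 v2=D4 v3=A3 downbeat m7
bar 3: v0=D3 v1=D4 v2=A3 v3=E4 downbeat M2
bar 4: v0=D3 v1=B3 v2=D4 v3=F4 downbeat m3
bar 5: v0=E3 v1=E4 v2=G4 v3=B4 downbeat P5
  -> R5 @ bar 0 tick 0 v(0, 2): opens on m3
  -> R1 @ bar 1 tick 0 v(0, 1): E3/E4 P8 -> C3/C4 P8 similar
  -> R2 @ bar 1 tick 0 v(0, 2): E3/G4 m3 -> C3/G3 P5 similar
  -> R3 @ bar 1 tick 0 v(1, 2): C4 above G3
  -> R4 @ bar 1 tick 0 v(0, 3): C3/B3 M7 untreated
  -> R3 @ bar 1 tick 1 v(1, 2): C4 above G3
  -> R3 @ bar 1 tick 2 v(1, 2): C4 above G3
  -> R3 @ bar 1 tick 3 v(1, 2): C4 above G3
  -> R2 @ bar 2 tick 0 v(1, 3): C4/B3 m2 -> D3/A3 P5 similar
  -> R3 @ bar 2 tick 0 v(2, 3): D4 above A3
  -> R4 @ bar 2 tick 0 v(0, 3): B2/A3 m7 untreated
  -> R7 @ bar 2 tick 0 v(1,): C4->D3 leap 10st
  -> R3 @ bar 2 tick 1 v(2, 3): D4 above A3
  -> R3 @ bar 2 tick 2 v(2, 3): D4 above A3
  -> R3 @ bar 2 tick 3 v(2, 3): D4 above A3
  -> R2 @ bar 3 tick 0 v(0, 1): B2/D3 m3 -> D3/D4 P8 similar
  -> R3 @ bar 3 tick 0 v(1, 2): D4 above A3
  -> R4 @ bar 3 tick 0 v(0, 3): D3/E4 M2 untreated
  -> R3 @ bar 3 tick 1 v(1, 2): D4 above A3
  -> R3 @ bar 3 tick 2 v(1, 2): D4 above A3
  -> R3 @ bar 3 tick 3 v(1, 2): D4 above A3
  -> R8 @ bar 4 tick 0 v(0, 2): penult P8 not 3rd/6th
  -> R2 @ bar 5 tick 0 v(0, 1): D3/B3 M6 -> E3/E4 P8 similar
  -> R2 @ bar 5 tick 0 v(0, 3): D3/F4 m3 -> E3/B4 P5 similar
  -> R2 @ bar 5 tick 0 v(1, 3): B3/F4 TT -> E4/B4 P5 similar
  -> R7 @ bar 5 tick 0 v(3,): F4->B4 leap 6st
  -> R6 @ bar 5 tick 3 v(0, 2): closes on m3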